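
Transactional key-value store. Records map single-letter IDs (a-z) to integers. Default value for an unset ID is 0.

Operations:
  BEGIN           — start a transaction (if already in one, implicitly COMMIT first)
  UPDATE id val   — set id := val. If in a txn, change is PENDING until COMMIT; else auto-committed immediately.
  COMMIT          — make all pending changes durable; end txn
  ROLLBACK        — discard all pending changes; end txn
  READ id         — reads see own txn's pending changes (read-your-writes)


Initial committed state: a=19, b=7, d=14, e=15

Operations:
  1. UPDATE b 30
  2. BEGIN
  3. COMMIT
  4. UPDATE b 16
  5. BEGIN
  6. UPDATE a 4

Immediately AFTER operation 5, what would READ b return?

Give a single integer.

Initial committed: {a=19, b=7, d=14, e=15}
Op 1: UPDATE b=30 (auto-commit; committed b=30)
Op 2: BEGIN: in_txn=True, pending={}
Op 3: COMMIT: merged [] into committed; committed now {a=19, b=30, d=14, e=15}
Op 4: UPDATE b=16 (auto-commit; committed b=16)
Op 5: BEGIN: in_txn=True, pending={}
After op 5: visible(b) = 16 (pending={}, committed={a=19, b=16, d=14, e=15})

Answer: 16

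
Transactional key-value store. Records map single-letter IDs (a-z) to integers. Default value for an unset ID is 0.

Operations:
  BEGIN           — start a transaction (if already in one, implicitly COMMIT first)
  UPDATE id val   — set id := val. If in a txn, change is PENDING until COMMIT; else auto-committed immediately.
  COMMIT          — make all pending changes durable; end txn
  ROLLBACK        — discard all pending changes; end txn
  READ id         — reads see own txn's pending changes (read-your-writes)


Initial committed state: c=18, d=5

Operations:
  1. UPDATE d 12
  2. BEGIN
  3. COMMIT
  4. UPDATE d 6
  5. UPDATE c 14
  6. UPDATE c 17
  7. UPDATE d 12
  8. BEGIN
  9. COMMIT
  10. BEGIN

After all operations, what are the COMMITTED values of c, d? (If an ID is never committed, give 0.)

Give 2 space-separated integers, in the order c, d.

Initial committed: {c=18, d=5}
Op 1: UPDATE d=12 (auto-commit; committed d=12)
Op 2: BEGIN: in_txn=True, pending={}
Op 3: COMMIT: merged [] into committed; committed now {c=18, d=12}
Op 4: UPDATE d=6 (auto-commit; committed d=6)
Op 5: UPDATE c=14 (auto-commit; committed c=14)
Op 6: UPDATE c=17 (auto-commit; committed c=17)
Op 7: UPDATE d=12 (auto-commit; committed d=12)
Op 8: BEGIN: in_txn=True, pending={}
Op 9: COMMIT: merged [] into committed; committed now {c=17, d=12}
Op 10: BEGIN: in_txn=True, pending={}
Final committed: {c=17, d=12}

Answer: 17 12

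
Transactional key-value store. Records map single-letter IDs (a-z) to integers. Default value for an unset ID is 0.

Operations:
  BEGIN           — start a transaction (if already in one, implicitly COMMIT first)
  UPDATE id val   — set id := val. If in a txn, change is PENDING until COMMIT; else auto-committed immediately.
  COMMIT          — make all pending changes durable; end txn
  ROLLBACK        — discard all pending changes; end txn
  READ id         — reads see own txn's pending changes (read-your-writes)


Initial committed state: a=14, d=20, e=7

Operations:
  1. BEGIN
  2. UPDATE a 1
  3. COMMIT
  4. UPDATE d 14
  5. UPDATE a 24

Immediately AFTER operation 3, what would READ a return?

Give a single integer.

Answer: 1

Derivation:
Initial committed: {a=14, d=20, e=7}
Op 1: BEGIN: in_txn=True, pending={}
Op 2: UPDATE a=1 (pending; pending now {a=1})
Op 3: COMMIT: merged ['a'] into committed; committed now {a=1, d=20, e=7}
After op 3: visible(a) = 1 (pending={}, committed={a=1, d=20, e=7})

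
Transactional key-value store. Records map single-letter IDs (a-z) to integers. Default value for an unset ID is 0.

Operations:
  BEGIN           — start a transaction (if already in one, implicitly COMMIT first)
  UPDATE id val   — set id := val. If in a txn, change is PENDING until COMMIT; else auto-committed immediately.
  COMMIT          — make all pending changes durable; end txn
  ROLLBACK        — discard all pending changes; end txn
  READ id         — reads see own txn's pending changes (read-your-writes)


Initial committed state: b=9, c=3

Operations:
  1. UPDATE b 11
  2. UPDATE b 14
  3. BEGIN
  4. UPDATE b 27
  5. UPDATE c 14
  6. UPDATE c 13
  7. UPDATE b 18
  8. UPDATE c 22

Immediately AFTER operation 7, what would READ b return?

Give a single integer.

Initial committed: {b=9, c=3}
Op 1: UPDATE b=11 (auto-commit; committed b=11)
Op 2: UPDATE b=14 (auto-commit; committed b=14)
Op 3: BEGIN: in_txn=True, pending={}
Op 4: UPDATE b=27 (pending; pending now {b=27})
Op 5: UPDATE c=14 (pending; pending now {b=27, c=14})
Op 6: UPDATE c=13 (pending; pending now {b=27, c=13})
Op 7: UPDATE b=18 (pending; pending now {b=18, c=13})
After op 7: visible(b) = 18 (pending={b=18, c=13}, committed={b=14, c=3})

Answer: 18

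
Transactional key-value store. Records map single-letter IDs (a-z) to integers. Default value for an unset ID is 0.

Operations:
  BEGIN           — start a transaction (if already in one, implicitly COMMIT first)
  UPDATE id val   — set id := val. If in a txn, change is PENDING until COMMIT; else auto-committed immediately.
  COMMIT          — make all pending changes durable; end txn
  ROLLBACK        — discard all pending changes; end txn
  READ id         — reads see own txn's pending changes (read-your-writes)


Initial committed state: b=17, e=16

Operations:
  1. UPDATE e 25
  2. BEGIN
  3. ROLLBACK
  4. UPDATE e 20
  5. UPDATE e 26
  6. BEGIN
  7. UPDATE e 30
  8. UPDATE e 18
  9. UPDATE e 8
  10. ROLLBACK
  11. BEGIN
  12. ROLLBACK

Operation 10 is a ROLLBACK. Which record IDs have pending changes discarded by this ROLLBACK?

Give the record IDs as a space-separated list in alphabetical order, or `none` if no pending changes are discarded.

Initial committed: {b=17, e=16}
Op 1: UPDATE e=25 (auto-commit; committed e=25)
Op 2: BEGIN: in_txn=True, pending={}
Op 3: ROLLBACK: discarded pending []; in_txn=False
Op 4: UPDATE e=20 (auto-commit; committed e=20)
Op 5: UPDATE e=26 (auto-commit; committed e=26)
Op 6: BEGIN: in_txn=True, pending={}
Op 7: UPDATE e=30 (pending; pending now {e=30})
Op 8: UPDATE e=18 (pending; pending now {e=18})
Op 9: UPDATE e=8 (pending; pending now {e=8})
Op 10: ROLLBACK: discarded pending ['e']; in_txn=False
Op 11: BEGIN: in_txn=True, pending={}
Op 12: ROLLBACK: discarded pending []; in_txn=False
ROLLBACK at op 10 discards: ['e']

Answer: e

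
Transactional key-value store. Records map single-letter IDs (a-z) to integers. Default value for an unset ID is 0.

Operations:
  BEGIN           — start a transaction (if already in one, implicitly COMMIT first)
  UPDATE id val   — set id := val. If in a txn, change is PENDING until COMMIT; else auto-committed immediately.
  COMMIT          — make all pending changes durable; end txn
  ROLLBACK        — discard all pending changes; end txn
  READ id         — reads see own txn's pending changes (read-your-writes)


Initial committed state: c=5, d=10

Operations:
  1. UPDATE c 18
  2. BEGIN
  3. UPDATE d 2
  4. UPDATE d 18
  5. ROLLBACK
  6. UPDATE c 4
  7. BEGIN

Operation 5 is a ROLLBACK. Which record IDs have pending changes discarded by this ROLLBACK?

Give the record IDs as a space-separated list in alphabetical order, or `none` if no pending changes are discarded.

Initial committed: {c=5, d=10}
Op 1: UPDATE c=18 (auto-commit; committed c=18)
Op 2: BEGIN: in_txn=True, pending={}
Op 3: UPDATE d=2 (pending; pending now {d=2})
Op 4: UPDATE d=18 (pending; pending now {d=18})
Op 5: ROLLBACK: discarded pending ['d']; in_txn=False
Op 6: UPDATE c=4 (auto-commit; committed c=4)
Op 7: BEGIN: in_txn=True, pending={}
ROLLBACK at op 5 discards: ['d']

Answer: d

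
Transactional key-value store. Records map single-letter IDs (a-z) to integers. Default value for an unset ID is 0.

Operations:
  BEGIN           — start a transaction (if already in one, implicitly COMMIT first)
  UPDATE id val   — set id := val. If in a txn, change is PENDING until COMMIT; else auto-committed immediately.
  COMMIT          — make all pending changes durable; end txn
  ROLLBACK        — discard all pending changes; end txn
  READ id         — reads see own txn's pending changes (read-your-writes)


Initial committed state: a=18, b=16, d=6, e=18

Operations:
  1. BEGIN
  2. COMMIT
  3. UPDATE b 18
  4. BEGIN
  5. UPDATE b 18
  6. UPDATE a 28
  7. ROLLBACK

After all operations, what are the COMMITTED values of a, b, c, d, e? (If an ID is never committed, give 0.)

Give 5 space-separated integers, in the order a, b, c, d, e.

Initial committed: {a=18, b=16, d=6, e=18}
Op 1: BEGIN: in_txn=True, pending={}
Op 2: COMMIT: merged [] into committed; committed now {a=18, b=16, d=6, e=18}
Op 3: UPDATE b=18 (auto-commit; committed b=18)
Op 4: BEGIN: in_txn=True, pending={}
Op 5: UPDATE b=18 (pending; pending now {b=18})
Op 6: UPDATE a=28 (pending; pending now {a=28, b=18})
Op 7: ROLLBACK: discarded pending ['a', 'b']; in_txn=False
Final committed: {a=18, b=18, d=6, e=18}

Answer: 18 18 0 6 18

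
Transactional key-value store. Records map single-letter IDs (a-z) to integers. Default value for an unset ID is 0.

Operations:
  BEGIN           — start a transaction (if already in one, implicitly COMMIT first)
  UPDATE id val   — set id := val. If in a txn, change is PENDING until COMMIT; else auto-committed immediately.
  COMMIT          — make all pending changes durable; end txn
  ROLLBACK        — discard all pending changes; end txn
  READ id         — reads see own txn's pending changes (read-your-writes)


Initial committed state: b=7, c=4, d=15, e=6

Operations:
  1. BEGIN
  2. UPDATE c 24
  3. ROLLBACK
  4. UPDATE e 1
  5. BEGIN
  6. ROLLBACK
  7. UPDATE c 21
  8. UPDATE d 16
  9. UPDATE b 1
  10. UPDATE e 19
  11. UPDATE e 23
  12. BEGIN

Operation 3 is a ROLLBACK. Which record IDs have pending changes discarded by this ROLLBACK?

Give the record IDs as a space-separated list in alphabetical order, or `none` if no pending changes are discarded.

Initial committed: {b=7, c=4, d=15, e=6}
Op 1: BEGIN: in_txn=True, pending={}
Op 2: UPDATE c=24 (pending; pending now {c=24})
Op 3: ROLLBACK: discarded pending ['c']; in_txn=False
Op 4: UPDATE e=1 (auto-commit; committed e=1)
Op 5: BEGIN: in_txn=True, pending={}
Op 6: ROLLBACK: discarded pending []; in_txn=False
Op 7: UPDATE c=21 (auto-commit; committed c=21)
Op 8: UPDATE d=16 (auto-commit; committed d=16)
Op 9: UPDATE b=1 (auto-commit; committed b=1)
Op 10: UPDATE e=19 (auto-commit; committed e=19)
Op 11: UPDATE e=23 (auto-commit; committed e=23)
Op 12: BEGIN: in_txn=True, pending={}
ROLLBACK at op 3 discards: ['c']

Answer: c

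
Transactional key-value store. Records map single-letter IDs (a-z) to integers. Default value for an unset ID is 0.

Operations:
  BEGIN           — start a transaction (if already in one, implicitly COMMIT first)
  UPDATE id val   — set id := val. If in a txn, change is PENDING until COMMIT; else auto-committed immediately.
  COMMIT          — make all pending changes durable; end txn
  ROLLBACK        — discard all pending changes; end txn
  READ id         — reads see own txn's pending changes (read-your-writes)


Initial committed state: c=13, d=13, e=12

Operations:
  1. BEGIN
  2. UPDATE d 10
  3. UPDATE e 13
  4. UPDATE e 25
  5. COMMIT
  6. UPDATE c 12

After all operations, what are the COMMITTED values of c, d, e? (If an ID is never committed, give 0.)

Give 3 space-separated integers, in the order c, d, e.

Answer: 12 10 25

Derivation:
Initial committed: {c=13, d=13, e=12}
Op 1: BEGIN: in_txn=True, pending={}
Op 2: UPDATE d=10 (pending; pending now {d=10})
Op 3: UPDATE e=13 (pending; pending now {d=10, e=13})
Op 4: UPDATE e=25 (pending; pending now {d=10, e=25})
Op 5: COMMIT: merged ['d', 'e'] into committed; committed now {c=13, d=10, e=25}
Op 6: UPDATE c=12 (auto-commit; committed c=12)
Final committed: {c=12, d=10, e=25}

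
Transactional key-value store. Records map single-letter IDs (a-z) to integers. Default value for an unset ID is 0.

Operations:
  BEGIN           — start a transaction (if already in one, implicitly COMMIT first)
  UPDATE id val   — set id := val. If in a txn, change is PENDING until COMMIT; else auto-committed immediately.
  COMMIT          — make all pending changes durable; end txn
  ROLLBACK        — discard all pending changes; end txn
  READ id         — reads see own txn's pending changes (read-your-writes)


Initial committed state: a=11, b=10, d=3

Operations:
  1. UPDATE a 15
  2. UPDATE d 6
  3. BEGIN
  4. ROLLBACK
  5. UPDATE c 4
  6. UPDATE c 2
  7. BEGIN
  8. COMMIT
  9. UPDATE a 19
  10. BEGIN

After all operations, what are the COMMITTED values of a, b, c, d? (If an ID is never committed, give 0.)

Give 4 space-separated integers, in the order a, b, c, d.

Initial committed: {a=11, b=10, d=3}
Op 1: UPDATE a=15 (auto-commit; committed a=15)
Op 2: UPDATE d=6 (auto-commit; committed d=6)
Op 3: BEGIN: in_txn=True, pending={}
Op 4: ROLLBACK: discarded pending []; in_txn=False
Op 5: UPDATE c=4 (auto-commit; committed c=4)
Op 6: UPDATE c=2 (auto-commit; committed c=2)
Op 7: BEGIN: in_txn=True, pending={}
Op 8: COMMIT: merged [] into committed; committed now {a=15, b=10, c=2, d=6}
Op 9: UPDATE a=19 (auto-commit; committed a=19)
Op 10: BEGIN: in_txn=True, pending={}
Final committed: {a=19, b=10, c=2, d=6}

Answer: 19 10 2 6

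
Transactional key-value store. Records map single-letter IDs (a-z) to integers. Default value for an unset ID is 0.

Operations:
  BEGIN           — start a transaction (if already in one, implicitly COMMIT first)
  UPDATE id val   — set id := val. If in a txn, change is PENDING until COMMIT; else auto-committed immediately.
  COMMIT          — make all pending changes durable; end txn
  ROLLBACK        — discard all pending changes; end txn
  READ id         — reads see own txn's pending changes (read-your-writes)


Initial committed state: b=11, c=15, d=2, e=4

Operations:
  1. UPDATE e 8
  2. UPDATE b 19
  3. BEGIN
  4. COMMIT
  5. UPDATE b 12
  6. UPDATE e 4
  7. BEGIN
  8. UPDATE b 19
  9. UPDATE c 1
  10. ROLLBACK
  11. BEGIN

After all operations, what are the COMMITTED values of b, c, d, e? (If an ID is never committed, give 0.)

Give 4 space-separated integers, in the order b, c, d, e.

Initial committed: {b=11, c=15, d=2, e=4}
Op 1: UPDATE e=8 (auto-commit; committed e=8)
Op 2: UPDATE b=19 (auto-commit; committed b=19)
Op 3: BEGIN: in_txn=True, pending={}
Op 4: COMMIT: merged [] into committed; committed now {b=19, c=15, d=2, e=8}
Op 5: UPDATE b=12 (auto-commit; committed b=12)
Op 6: UPDATE e=4 (auto-commit; committed e=4)
Op 7: BEGIN: in_txn=True, pending={}
Op 8: UPDATE b=19 (pending; pending now {b=19})
Op 9: UPDATE c=1 (pending; pending now {b=19, c=1})
Op 10: ROLLBACK: discarded pending ['b', 'c']; in_txn=False
Op 11: BEGIN: in_txn=True, pending={}
Final committed: {b=12, c=15, d=2, e=4}

Answer: 12 15 2 4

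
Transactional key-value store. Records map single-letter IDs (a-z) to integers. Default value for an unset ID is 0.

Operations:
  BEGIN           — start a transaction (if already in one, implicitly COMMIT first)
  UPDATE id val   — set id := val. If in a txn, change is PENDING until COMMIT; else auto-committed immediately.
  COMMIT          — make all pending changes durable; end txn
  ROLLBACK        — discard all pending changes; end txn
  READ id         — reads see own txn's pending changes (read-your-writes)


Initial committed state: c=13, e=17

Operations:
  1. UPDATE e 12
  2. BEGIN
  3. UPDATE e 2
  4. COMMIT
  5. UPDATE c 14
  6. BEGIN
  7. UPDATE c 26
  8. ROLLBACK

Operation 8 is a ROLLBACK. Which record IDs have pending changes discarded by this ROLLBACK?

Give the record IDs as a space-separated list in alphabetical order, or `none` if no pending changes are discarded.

Answer: c

Derivation:
Initial committed: {c=13, e=17}
Op 1: UPDATE e=12 (auto-commit; committed e=12)
Op 2: BEGIN: in_txn=True, pending={}
Op 3: UPDATE e=2 (pending; pending now {e=2})
Op 4: COMMIT: merged ['e'] into committed; committed now {c=13, e=2}
Op 5: UPDATE c=14 (auto-commit; committed c=14)
Op 6: BEGIN: in_txn=True, pending={}
Op 7: UPDATE c=26 (pending; pending now {c=26})
Op 8: ROLLBACK: discarded pending ['c']; in_txn=False
ROLLBACK at op 8 discards: ['c']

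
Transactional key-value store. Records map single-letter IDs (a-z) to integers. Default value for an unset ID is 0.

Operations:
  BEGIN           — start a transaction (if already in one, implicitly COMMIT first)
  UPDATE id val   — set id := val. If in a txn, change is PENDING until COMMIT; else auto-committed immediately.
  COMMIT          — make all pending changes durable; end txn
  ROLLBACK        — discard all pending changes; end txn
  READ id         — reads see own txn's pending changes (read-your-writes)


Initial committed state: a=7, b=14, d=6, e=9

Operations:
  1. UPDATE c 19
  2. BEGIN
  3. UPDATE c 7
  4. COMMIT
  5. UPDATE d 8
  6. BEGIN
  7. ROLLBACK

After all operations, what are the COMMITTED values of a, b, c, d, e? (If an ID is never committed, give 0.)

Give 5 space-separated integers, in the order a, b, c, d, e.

Initial committed: {a=7, b=14, d=6, e=9}
Op 1: UPDATE c=19 (auto-commit; committed c=19)
Op 2: BEGIN: in_txn=True, pending={}
Op 3: UPDATE c=7 (pending; pending now {c=7})
Op 4: COMMIT: merged ['c'] into committed; committed now {a=7, b=14, c=7, d=6, e=9}
Op 5: UPDATE d=8 (auto-commit; committed d=8)
Op 6: BEGIN: in_txn=True, pending={}
Op 7: ROLLBACK: discarded pending []; in_txn=False
Final committed: {a=7, b=14, c=7, d=8, e=9}

Answer: 7 14 7 8 9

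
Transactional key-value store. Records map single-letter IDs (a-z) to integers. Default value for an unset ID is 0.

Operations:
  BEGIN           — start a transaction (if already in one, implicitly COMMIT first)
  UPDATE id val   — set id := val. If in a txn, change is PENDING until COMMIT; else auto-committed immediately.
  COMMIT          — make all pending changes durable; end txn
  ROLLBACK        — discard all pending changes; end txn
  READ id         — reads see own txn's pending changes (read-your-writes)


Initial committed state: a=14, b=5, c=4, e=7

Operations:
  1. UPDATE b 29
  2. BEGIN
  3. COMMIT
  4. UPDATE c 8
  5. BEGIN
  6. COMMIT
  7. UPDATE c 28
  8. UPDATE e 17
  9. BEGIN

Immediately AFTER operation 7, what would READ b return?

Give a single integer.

Initial committed: {a=14, b=5, c=4, e=7}
Op 1: UPDATE b=29 (auto-commit; committed b=29)
Op 2: BEGIN: in_txn=True, pending={}
Op 3: COMMIT: merged [] into committed; committed now {a=14, b=29, c=4, e=7}
Op 4: UPDATE c=8 (auto-commit; committed c=8)
Op 5: BEGIN: in_txn=True, pending={}
Op 6: COMMIT: merged [] into committed; committed now {a=14, b=29, c=8, e=7}
Op 7: UPDATE c=28 (auto-commit; committed c=28)
After op 7: visible(b) = 29 (pending={}, committed={a=14, b=29, c=28, e=7})

Answer: 29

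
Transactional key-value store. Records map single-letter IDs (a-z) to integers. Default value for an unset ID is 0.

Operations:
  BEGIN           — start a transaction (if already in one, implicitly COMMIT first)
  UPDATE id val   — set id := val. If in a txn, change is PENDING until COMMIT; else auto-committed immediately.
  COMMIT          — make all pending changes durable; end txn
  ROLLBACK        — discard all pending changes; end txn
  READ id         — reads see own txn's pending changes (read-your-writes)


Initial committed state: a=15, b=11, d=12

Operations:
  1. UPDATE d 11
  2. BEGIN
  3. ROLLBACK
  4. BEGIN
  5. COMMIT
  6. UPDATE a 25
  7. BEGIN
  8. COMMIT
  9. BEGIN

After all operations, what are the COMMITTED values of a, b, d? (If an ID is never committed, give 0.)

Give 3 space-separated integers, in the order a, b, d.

Answer: 25 11 11

Derivation:
Initial committed: {a=15, b=11, d=12}
Op 1: UPDATE d=11 (auto-commit; committed d=11)
Op 2: BEGIN: in_txn=True, pending={}
Op 3: ROLLBACK: discarded pending []; in_txn=False
Op 4: BEGIN: in_txn=True, pending={}
Op 5: COMMIT: merged [] into committed; committed now {a=15, b=11, d=11}
Op 6: UPDATE a=25 (auto-commit; committed a=25)
Op 7: BEGIN: in_txn=True, pending={}
Op 8: COMMIT: merged [] into committed; committed now {a=25, b=11, d=11}
Op 9: BEGIN: in_txn=True, pending={}
Final committed: {a=25, b=11, d=11}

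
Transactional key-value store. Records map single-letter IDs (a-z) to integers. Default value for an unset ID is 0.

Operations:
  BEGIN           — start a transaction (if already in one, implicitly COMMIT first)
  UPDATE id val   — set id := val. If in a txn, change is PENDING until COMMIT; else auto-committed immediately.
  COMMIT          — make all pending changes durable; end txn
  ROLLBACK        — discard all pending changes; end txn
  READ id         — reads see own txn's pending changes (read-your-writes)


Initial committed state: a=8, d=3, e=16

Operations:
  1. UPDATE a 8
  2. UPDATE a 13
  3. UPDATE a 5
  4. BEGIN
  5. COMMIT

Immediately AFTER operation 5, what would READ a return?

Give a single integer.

Answer: 5

Derivation:
Initial committed: {a=8, d=3, e=16}
Op 1: UPDATE a=8 (auto-commit; committed a=8)
Op 2: UPDATE a=13 (auto-commit; committed a=13)
Op 3: UPDATE a=5 (auto-commit; committed a=5)
Op 4: BEGIN: in_txn=True, pending={}
Op 5: COMMIT: merged [] into committed; committed now {a=5, d=3, e=16}
After op 5: visible(a) = 5 (pending={}, committed={a=5, d=3, e=16})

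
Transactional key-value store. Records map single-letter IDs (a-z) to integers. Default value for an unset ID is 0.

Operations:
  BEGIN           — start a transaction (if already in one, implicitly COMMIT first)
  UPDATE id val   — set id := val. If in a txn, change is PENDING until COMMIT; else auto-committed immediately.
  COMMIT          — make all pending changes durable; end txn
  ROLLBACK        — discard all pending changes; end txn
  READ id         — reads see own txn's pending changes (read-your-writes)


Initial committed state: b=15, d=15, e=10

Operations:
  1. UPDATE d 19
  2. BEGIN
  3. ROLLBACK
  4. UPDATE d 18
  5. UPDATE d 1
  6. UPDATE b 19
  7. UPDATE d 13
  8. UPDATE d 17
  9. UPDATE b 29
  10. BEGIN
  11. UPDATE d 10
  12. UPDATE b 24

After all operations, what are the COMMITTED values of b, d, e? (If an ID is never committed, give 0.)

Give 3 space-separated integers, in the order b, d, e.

Initial committed: {b=15, d=15, e=10}
Op 1: UPDATE d=19 (auto-commit; committed d=19)
Op 2: BEGIN: in_txn=True, pending={}
Op 3: ROLLBACK: discarded pending []; in_txn=False
Op 4: UPDATE d=18 (auto-commit; committed d=18)
Op 5: UPDATE d=1 (auto-commit; committed d=1)
Op 6: UPDATE b=19 (auto-commit; committed b=19)
Op 7: UPDATE d=13 (auto-commit; committed d=13)
Op 8: UPDATE d=17 (auto-commit; committed d=17)
Op 9: UPDATE b=29 (auto-commit; committed b=29)
Op 10: BEGIN: in_txn=True, pending={}
Op 11: UPDATE d=10 (pending; pending now {d=10})
Op 12: UPDATE b=24 (pending; pending now {b=24, d=10})
Final committed: {b=29, d=17, e=10}

Answer: 29 17 10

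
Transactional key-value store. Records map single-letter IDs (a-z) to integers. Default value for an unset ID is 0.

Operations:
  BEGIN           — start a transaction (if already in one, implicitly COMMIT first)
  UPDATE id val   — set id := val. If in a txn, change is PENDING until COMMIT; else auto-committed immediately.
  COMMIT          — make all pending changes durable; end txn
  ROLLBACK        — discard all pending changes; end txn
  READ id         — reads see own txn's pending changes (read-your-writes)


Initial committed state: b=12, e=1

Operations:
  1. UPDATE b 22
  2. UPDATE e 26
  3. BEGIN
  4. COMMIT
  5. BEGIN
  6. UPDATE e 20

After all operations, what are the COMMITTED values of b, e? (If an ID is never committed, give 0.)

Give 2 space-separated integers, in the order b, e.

Initial committed: {b=12, e=1}
Op 1: UPDATE b=22 (auto-commit; committed b=22)
Op 2: UPDATE e=26 (auto-commit; committed e=26)
Op 3: BEGIN: in_txn=True, pending={}
Op 4: COMMIT: merged [] into committed; committed now {b=22, e=26}
Op 5: BEGIN: in_txn=True, pending={}
Op 6: UPDATE e=20 (pending; pending now {e=20})
Final committed: {b=22, e=26}

Answer: 22 26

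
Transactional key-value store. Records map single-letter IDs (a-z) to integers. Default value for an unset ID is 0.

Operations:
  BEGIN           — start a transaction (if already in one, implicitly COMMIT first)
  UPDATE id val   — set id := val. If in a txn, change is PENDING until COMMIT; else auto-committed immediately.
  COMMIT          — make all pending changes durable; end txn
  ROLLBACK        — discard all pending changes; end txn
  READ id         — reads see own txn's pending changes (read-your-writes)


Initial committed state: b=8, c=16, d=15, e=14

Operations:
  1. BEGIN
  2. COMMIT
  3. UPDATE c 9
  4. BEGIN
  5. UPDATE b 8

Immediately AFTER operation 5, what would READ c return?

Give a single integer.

Initial committed: {b=8, c=16, d=15, e=14}
Op 1: BEGIN: in_txn=True, pending={}
Op 2: COMMIT: merged [] into committed; committed now {b=8, c=16, d=15, e=14}
Op 3: UPDATE c=9 (auto-commit; committed c=9)
Op 4: BEGIN: in_txn=True, pending={}
Op 5: UPDATE b=8 (pending; pending now {b=8})
After op 5: visible(c) = 9 (pending={b=8}, committed={b=8, c=9, d=15, e=14})

Answer: 9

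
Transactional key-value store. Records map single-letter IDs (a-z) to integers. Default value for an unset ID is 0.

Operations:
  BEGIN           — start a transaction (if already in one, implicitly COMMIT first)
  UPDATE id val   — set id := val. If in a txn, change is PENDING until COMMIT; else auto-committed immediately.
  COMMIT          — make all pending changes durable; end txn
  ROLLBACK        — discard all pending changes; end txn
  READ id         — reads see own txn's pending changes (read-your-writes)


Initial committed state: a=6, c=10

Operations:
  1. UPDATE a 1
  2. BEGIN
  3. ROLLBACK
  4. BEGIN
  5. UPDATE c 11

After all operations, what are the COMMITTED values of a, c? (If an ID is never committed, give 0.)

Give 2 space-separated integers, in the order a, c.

Answer: 1 10

Derivation:
Initial committed: {a=6, c=10}
Op 1: UPDATE a=1 (auto-commit; committed a=1)
Op 2: BEGIN: in_txn=True, pending={}
Op 3: ROLLBACK: discarded pending []; in_txn=False
Op 4: BEGIN: in_txn=True, pending={}
Op 5: UPDATE c=11 (pending; pending now {c=11})
Final committed: {a=1, c=10}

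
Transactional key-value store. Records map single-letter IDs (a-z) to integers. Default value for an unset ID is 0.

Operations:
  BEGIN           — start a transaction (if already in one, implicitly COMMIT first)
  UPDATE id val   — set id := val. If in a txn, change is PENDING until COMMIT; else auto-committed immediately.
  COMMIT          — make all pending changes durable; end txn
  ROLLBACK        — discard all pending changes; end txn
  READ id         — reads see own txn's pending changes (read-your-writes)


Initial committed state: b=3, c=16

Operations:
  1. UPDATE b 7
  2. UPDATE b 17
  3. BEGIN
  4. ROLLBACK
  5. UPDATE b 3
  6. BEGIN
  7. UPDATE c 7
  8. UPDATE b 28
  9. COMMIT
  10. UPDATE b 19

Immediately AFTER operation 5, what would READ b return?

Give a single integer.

Initial committed: {b=3, c=16}
Op 1: UPDATE b=7 (auto-commit; committed b=7)
Op 2: UPDATE b=17 (auto-commit; committed b=17)
Op 3: BEGIN: in_txn=True, pending={}
Op 4: ROLLBACK: discarded pending []; in_txn=False
Op 5: UPDATE b=3 (auto-commit; committed b=3)
After op 5: visible(b) = 3 (pending={}, committed={b=3, c=16})

Answer: 3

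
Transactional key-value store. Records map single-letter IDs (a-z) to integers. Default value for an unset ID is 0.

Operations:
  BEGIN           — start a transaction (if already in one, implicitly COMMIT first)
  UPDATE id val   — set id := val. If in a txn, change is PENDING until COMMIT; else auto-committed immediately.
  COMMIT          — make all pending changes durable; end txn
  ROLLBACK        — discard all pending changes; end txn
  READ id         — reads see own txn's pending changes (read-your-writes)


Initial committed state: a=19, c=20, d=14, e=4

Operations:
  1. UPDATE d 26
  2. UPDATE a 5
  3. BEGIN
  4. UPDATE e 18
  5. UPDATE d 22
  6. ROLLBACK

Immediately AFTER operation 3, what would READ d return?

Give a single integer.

Answer: 26

Derivation:
Initial committed: {a=19, c=20, d=14, e=4}
Op 1: UPDATE d=26 (auto-commit; committed d=26)
Op 2: UPDATE a=5 (auto-commit; committed a=5)
Op 3: BEGIN: in_txn=True, pending={}
After op 3: visible(d) = 26 (pending={}, committed={a=5, c=20, d=26, e=4})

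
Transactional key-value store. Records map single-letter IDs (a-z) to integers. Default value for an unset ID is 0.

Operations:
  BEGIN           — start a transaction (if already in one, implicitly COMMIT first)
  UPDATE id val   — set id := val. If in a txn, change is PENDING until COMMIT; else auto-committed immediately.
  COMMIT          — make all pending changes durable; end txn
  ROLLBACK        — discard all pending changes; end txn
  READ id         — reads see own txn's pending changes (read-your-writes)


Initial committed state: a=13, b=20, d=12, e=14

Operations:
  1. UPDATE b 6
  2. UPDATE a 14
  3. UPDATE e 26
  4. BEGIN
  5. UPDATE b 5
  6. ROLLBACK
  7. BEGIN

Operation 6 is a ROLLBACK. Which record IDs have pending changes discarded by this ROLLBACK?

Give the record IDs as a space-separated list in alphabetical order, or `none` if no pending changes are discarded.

Answer: b

Derivation:
Initial committed: {a=13, b=20, d=12, e=14}
Op 1: UPDATE b=6 (auto-commit; committed b=6)
Op 2: UPDATE a=14 (auto-commit; committed a=14)
Op 3: UPDATE e=26 (auto-commit; committed e=26)
Op 4: BEGIN: in_txn=True, pending={}
Op 5: UPDATE b=5 (pending; pending now {b=5})
Op 6: ROLLBACK: discarded pending ['b']; in_txn=False
Op 7: BEGIN: in_txn=True, pending={}
ROLLBACK at op 6 discards: ['b']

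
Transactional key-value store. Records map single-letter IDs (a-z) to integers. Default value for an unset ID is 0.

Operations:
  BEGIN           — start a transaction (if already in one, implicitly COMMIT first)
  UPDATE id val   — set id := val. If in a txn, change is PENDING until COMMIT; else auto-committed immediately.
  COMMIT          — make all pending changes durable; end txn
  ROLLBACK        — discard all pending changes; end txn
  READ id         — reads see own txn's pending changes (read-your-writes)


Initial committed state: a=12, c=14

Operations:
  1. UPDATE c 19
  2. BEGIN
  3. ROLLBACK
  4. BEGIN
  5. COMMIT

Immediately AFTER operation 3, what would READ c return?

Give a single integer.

Answer: 19

Derivation:
Initial committed: {a=12, c=14}
Op 1: UPDATE c=19 (auto-commit; committed c=19)
Op 2: BEGIN: in_txn=True, pending={}
Op 3: ROLLBACK: discarded pending []; in_txn=False
After op 3: visible(c) = 19 (pending={}, committed={a=12, c=19})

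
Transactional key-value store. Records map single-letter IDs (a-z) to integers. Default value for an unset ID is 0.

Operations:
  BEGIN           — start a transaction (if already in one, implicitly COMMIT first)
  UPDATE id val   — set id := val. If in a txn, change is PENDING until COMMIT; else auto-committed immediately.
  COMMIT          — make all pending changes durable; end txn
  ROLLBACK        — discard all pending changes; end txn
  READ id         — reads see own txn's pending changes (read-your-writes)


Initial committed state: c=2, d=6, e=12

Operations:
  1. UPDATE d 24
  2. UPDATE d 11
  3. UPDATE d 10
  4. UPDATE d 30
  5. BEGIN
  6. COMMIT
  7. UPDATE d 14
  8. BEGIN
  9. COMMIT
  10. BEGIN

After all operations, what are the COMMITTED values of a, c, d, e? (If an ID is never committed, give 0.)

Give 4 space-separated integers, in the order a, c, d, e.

Initial committed: {c=2, d=6, e=12}
Op 1: UPDATE d=24 (auto-commit; committed d=24)
Op 2: UPDATE d=11 (auto-commit; committed d=11)
Op 3: UPDATE d=10 (auto-commit; committed d=10)
Op 4: UPDATE d=30 (auto-commit; committed d=30)
Op 5: BEGIN: in_txn=True, pending={}
Op 6: COMMIT: merged [] into committed; committed now {c=2, d=30, e=12}
Op 7: UPDATE d=14 (auto-commit; committed d=14)
Op 8: BEGIN: in_txn=True, pending={}
Op 9: COMMIT: merged [] into committed; committed now {c=2, d=14, e=12}
Op 10: BEGIN: in_txn=True, pending={}
Final committed: {c=2, d=14, e=12}

Answer: 0 2 14 12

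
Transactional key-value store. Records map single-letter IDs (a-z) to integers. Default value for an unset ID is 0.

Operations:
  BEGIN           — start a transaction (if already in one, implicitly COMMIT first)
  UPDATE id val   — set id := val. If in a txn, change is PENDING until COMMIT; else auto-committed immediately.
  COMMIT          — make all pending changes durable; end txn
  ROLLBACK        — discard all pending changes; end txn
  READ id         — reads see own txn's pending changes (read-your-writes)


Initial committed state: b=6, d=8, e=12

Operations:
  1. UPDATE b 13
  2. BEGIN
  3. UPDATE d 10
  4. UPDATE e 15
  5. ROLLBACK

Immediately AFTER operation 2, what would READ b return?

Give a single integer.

Initial committed: {b=6, d=8, e=12}
Op 1: UPDATE b=13 (auto-commit; committed b=13)
Op 2: BEGIN: in_txn=True, pending={}
After op 2: visible(b) = 13 (pending={}, committed={b=13, d=8, e=12})

Answer: 13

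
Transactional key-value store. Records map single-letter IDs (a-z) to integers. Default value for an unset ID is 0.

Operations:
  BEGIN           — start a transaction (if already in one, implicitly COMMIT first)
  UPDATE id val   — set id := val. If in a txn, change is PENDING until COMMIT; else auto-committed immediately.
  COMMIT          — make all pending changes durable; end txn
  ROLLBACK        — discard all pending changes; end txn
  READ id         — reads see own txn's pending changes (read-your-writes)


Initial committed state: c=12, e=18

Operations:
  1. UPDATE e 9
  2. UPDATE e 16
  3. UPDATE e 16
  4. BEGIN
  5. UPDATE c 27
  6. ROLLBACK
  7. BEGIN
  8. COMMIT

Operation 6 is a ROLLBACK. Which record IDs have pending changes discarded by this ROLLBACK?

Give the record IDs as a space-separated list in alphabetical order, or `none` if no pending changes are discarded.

Initial committed: {c=12, e=18}
Op 1: UPDATE e=9 (auto-commit; committed e=9)
Op 2: UPDATE e=16 (auto-commit; committed e=16)
Op 3: UPDATE e=16 (auto-commit; committed e=16)
Op 4: BEGIN: in_txn=True, pending={}
Op 5: UPDATE c=27 (pending; pending now {c=27})
Op 6: ROLLBACK: discarded pending ['c']; in_txn=False
Op 7: BEGIN: in_txn=True, pending={}
Op 8: COMMIT: merged [] into committed; committed now {c=12, e=16}
ROLLBACK at op 6 discards: ['c']

Answer: c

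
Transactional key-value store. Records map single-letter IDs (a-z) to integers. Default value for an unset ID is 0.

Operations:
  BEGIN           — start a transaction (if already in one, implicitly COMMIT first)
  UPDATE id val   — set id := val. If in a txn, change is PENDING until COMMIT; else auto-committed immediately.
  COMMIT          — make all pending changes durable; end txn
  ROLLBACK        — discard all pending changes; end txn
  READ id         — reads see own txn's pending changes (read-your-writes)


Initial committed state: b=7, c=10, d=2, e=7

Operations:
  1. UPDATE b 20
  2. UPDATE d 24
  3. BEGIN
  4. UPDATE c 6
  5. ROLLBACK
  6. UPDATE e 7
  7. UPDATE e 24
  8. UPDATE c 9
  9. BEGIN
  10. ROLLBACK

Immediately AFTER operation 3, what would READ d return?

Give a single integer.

Answer: 24

Derivation:
Initial committed: {b=7, c=10, d=2, e=7}
Op 1: UPDATE b=20 (auto-commit; committed b=20)
Op 2: UPDATE d=24 (auto-commit; committed d=24)
Op 3: BEGIN: in_txn=True, pending={}
After op 3: visible(d) = 24 (pending={}, committed={b=20, c=10, d=24, e=7})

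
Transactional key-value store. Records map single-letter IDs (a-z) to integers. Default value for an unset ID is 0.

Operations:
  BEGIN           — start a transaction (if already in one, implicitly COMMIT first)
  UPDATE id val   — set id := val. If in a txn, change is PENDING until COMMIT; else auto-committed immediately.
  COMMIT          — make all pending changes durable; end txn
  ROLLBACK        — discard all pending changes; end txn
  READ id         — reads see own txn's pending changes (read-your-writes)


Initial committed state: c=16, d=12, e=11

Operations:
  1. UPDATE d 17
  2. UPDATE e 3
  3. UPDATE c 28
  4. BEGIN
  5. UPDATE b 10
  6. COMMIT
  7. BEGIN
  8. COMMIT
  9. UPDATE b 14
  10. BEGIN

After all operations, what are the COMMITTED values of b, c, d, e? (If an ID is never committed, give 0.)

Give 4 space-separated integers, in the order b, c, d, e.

Answer: 14 28 17 3

Derivation:
Initial committed: {c=16, d=12, e=11}
Op 1: UPDATE d=17 (auto-commit; committed d=17)
Op 2: UPDATE e=3 (auto-commit; committed e=3)
Op 3: UPDATE c=28 (auto-commit; committed c=28)
Op 4: BEGIN: in_txn=True, pending={}
Op 5: UPDATE b=10 (pending; pending now {b=10})
Op 6: COMMIT: merged ['b'] into committed; committed now {b=10, c=28, d=17, e=3}
Op 7: BEGIN: in_txn=True, pending={}
Op 8: COMMIT: merged [] into committed; committed now {b=10, c=28, d=17, e=3}
Op 9: UPDATE b=14 (auto-commit; committed b=14)
Op 10: BEGIN: in_txn=True, pending={}
Final committed: {b=14, c=28, d=17, e=3}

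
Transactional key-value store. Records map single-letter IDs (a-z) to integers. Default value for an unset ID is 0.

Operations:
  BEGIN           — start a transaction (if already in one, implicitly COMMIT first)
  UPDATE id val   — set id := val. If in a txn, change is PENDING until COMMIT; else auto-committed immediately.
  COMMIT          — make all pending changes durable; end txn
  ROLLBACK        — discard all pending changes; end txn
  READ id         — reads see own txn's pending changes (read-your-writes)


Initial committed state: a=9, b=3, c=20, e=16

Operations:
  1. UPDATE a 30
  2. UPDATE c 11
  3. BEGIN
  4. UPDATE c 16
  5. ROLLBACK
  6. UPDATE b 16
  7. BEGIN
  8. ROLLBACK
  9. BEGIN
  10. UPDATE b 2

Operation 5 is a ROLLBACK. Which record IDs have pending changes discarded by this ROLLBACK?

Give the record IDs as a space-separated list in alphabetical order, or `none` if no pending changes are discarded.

Initial committed: {a=9, b=3, c=20, e=16}
Op 1: UPDATE a=30 (auto-commit; committed a=30)
Op 2: UPDATE c=11 (auto-commit; committed c=11)
Op 3: BEGIN: in_txn=True, pending={}
Op 4: UPDATE c=16 (pending; pending now {c=16})
Op 5: ROLLBACK: discarded pending ['c']; in_txn=False
Op 6: UPDATE b=16 (auto-commit; committed b=16)
Op 7: BEGIN: in_txn=True, pending={}
Op 8: ROLLBACK: discarded pending []; in_txn=False
Op 9: BEGIN: in_txn=True, pending={}
Op 10: UPDATE b=2 (pending; pending now {b=2})
ROLLBACK at op 5 discards: ['c']

Answer: c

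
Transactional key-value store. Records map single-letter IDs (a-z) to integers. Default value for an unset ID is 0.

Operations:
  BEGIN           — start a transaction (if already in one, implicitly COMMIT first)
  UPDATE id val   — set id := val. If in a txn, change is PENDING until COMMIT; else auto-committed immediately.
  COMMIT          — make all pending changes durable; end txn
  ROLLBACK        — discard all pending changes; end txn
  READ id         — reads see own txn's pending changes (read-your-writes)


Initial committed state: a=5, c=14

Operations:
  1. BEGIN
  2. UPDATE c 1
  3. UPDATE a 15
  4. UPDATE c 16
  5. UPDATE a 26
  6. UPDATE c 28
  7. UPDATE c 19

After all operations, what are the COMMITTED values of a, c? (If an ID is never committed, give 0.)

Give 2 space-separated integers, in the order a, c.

Initial committed: {a=5, c=14}
Op 1: BEGIN: in_txn=True, pending={}
Op 2: UPDATE c=1 (pending; pending now {c=1})
Op 3: UPDATE a=15 (pending; pending now {a=15, c=1})
Op 4: UPDATE c=16 (pending; pending now {a=15, c=16})
Op 5: UPDATE a=26 (pending; pending now {a=26, c=16})
Op 6: UPDATE c=28 (pending; pending now {a=26, c=28})
Op 7: UPDATE c=19 (pending; pending now {a=26, c=19})
Final committed: {a=5, c=14}

Answer: 5 14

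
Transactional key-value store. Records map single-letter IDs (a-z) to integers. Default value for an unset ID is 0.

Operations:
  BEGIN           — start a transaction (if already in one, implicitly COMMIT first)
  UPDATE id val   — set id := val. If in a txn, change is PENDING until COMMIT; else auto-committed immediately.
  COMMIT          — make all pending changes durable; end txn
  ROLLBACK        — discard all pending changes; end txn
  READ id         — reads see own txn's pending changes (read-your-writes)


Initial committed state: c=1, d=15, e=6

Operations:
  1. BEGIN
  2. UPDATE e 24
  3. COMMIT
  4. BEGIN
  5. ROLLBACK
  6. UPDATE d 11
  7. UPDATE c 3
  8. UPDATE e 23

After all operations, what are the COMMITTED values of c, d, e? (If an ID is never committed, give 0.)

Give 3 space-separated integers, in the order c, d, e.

Answer: 3 11 23

Derivation:
Initial committed: {c=1, d=15, e=6}
Op 1: BEGIN: in_txn=True, pending={}
Op 2: UPDATE e=24 (pending; pending now {e=24})
Op 3: COMMIT: merged ['e'] into committed; committed now {c=1, d=15, e=24}
Op 4: BEGIN: in_txn=True, pending={}
Op 5: ROLLBACK: discarded pending []; in_txn=False
Op 6: UPDATE d=11 (auto-commit; committed d=11)
Op 7: UPDATE c=3 (auto-commit; committed c=3)
Op 8: UPDATE e=23 (auto-commit; committed e=23)
Final committed: {c=3, d=11, e=23}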